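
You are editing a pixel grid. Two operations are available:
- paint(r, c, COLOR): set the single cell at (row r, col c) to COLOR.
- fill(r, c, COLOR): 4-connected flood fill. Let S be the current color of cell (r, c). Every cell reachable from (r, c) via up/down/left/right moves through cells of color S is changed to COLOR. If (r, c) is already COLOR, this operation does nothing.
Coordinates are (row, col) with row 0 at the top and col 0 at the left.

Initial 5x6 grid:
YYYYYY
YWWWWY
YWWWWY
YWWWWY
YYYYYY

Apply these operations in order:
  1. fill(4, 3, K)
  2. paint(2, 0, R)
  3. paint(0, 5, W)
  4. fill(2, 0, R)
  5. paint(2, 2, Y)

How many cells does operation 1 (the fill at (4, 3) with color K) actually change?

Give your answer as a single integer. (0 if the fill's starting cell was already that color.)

After op 1 fill(4,3,K) [18 cells changed]:
KKKKKK
KWWWWK
KWWWWK
KWWWWK
KKKKKK

Answer: 18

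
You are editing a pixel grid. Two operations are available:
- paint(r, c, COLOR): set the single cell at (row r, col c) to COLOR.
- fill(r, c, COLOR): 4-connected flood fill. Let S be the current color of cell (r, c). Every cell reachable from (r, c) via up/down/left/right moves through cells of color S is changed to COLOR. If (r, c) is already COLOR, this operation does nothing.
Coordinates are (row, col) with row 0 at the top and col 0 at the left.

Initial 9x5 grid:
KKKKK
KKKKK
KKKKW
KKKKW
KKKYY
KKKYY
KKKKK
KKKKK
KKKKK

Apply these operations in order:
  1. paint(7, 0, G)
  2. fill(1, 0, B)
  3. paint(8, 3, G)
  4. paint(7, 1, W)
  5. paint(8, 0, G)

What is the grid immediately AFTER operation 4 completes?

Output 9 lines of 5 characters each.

After op 1 paint(7,0,G):
KKKKK
KKKKK
KKKKW
KKKKW
KKKYY
KKKYY
KKKKK
GKKKK
KKKKK
After op 2 fill(1,0,B) [38 cells changed]:
BBBBB
BBBBB
BBBBW
BBBBW
BBBYY
BBBYY
BBBBB
GBBBB
BBBBB
After op 3 paint(8,3,G):
BBBBB
BBBBB
BBBBW
BBBBW
BBBYY
BBBYY
BBBBB
GBBBB
BBBGB
After op 4 paint(7,1,W):
BBBBB
BBBBB
BBBBW
BBBBW
BBBYY
BBBYY
BBBBB
GWBBB
BBBGB

Answer: BBBBB
BBBBB
BBBBW
BBBBW
BBBYY
BBBYY
BBBBB
GWBBB
BBBGB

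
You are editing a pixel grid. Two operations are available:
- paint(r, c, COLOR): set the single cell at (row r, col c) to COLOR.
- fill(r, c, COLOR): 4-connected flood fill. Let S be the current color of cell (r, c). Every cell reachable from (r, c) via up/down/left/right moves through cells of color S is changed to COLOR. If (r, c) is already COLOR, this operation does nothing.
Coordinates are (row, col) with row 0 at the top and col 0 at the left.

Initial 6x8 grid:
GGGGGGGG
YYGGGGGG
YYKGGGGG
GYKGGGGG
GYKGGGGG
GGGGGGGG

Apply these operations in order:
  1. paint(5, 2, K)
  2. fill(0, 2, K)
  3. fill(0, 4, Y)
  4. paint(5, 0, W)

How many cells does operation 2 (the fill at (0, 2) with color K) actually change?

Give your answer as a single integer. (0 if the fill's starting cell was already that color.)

Answer: 34

Derivation:
After op 1 paint(5,2,K):
GGGGGGGG
YYGGGGGG
YYKGGGGG
GYKGGGGG
GYKGGGGG
GGKGGGGG
After op 2 fill(0,2,K) [34 cells changed]:
KKKKKKKK
YYKKKKKK
YYKKKKKK
GYKKKKKK
GYKKKKKK
GGKKKKKK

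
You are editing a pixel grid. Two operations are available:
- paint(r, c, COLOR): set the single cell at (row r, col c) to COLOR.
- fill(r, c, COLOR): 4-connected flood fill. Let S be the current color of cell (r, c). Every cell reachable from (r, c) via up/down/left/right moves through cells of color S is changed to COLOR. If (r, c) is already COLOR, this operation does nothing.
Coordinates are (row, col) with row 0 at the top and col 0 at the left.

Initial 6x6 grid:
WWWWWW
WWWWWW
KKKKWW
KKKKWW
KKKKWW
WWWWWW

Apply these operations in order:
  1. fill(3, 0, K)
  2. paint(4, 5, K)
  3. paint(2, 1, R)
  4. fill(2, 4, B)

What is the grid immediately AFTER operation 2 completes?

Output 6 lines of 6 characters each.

Answer: WWWWWW
WWWWWW
KKKKWW
KKKKWW
KKKKWK
WWWWWW

Derivation:
After op 1 fill(3,0,K) [0 cells changed]:
WWWWWW
WWWWWW
KKKKWW
KKKKWW
KKKKWW
WWWWWW
After op 2 paint(4,5,K):
WWWWWW
WWWWWW
KKKKWW
KKKKWW
KKKKWK
WWWWWW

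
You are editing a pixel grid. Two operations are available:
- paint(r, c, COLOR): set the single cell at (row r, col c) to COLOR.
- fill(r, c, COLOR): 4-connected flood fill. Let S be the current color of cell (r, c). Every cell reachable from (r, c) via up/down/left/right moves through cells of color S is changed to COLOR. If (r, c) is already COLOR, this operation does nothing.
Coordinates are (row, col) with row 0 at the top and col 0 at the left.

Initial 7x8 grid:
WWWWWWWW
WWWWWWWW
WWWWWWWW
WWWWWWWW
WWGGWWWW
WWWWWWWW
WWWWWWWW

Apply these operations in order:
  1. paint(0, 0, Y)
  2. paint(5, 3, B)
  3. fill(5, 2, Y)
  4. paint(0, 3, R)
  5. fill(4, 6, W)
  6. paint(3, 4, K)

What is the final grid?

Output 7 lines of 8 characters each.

After op 1 paint(0,0,Y):
YWWWWWWW
WWWWWWWW
WWWWWWWW
WWWWWWWW
WWGGWWWW
WWWWWWWW
WWWWWWWW
After op 2 paint(5,3,B):
YWWWWWWW
WWWWWWWW
WWWWWWWW
WWWWWWWW
WWGGWWWW
WWWBWWWW
WWWWWWWW
After op 3 fill(5,2,Y) [52 cells changed]:
YYYYYYYY
YYYYYYYY
YYYYYYYY
YYYYYYYY
YYGGYYYY
YYYBYYYY
YYYYYYYY
After op 4 paint(0,3,R):
YYYRYYYY
YYYYYYYY
YYYYYYYY
YYYYYYYY
YYGGYYYY
YYYBYYYY
YYYYYYYY
After op 5 fill(4,6,W) [52 cells changed]:
WWWRWWWW
WWWWWWWW
WWWWWWWW
WWWWWWWW
WWGGWWWW
WWWBWWWW
WWWWWWWW
After op 6 paint(3,4,K):
WWWRWWWW
WWWWWWWW
WWWWWWWW
WWWWKWWW
WWGGWWWW
WWWBWWWW
WWWWWWWW

Answer: WWWRWWWW
WWWWWWWW
WWWWWWWW
WWWWKWWW
WWGGWWWW
WWWBWWWW
WWWWWWWW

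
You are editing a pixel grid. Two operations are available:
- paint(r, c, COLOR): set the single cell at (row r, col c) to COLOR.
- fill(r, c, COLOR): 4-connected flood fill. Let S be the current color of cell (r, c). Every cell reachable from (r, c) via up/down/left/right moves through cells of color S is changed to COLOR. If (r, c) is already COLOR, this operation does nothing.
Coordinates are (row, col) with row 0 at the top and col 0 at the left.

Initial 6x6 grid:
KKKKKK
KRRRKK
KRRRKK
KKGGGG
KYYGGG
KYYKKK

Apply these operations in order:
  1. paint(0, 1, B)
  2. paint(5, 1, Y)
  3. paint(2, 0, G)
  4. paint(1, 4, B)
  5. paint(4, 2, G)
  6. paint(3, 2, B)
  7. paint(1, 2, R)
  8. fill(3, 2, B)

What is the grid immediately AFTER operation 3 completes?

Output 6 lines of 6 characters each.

After op 1 paint(0,1,B):
KBKKKK
KRRRKK
KRRRKK
KKGGGG
KYYGGG
KYYKKK
After op 2 paint(5,1,Y):
KBKKKK
KRRRKK
KRRRKK
KKGGGG
KYYGGG
KYYKKK
After op 3 paint(2,0,G):
KBKKKK
KRRRKK
GRRRKK
KKGGGG
KYYGGG
KYYKKK

Answer: KBKKKK
KRRRKK
GRRRKK
KKGGGG
KYYGGG
KYYKKK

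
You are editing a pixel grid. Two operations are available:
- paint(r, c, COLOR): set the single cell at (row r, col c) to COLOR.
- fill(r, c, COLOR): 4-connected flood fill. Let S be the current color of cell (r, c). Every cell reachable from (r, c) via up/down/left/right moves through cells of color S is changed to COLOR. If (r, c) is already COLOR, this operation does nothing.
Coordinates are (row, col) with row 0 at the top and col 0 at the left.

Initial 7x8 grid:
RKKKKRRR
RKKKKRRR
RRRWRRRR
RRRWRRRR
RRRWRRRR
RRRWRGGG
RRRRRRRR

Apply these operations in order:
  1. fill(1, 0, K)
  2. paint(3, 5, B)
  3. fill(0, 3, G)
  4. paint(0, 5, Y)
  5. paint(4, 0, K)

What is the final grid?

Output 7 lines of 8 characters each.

Answer: GGGGGYGG
GGGGGGGG
GGGWGGGG
GGGWGBGG
KGGWGGGG
GGGWGGGG
GGGGGGGG

Derivation:
After op 1 fill(1,0,K) [41 cells changed]:
KKKKKKKK
KKKKKKKK
KKKWKKKK
KKKWKKKK
KKKWKKKK
KKKWKGGG
KKKKKKKK
After op 2 paint(3,5,B):
KKKKKKKK
KKKKKKKK
KKKWKKKK
KKKWKBKK
KKKWKKKK
KKKWKGGG
KKKKKKKK
After op 3 fill(0,3,G) [48 cells changed]:
GGGGGGGG
GGGGGGGG
GGGWGGGG
GGGWGBGG
GGGWGGGG
GGGWGGGG
GGGGGGGG
After op 4 paint(0,5,Y):
GGGGGYGG
GGGGGGGG
GGGWGGGG
GGGWGBGG
GGGWGGGG
GGGWGGGG
GGGGGGGG
After op 5 paint(4,0,K):
GGGGGYGG
GGGGGGGG
GGGWGGGG
GGGWGBGG
KGGWGGGG
GGGWGGGG
GGGGGGGG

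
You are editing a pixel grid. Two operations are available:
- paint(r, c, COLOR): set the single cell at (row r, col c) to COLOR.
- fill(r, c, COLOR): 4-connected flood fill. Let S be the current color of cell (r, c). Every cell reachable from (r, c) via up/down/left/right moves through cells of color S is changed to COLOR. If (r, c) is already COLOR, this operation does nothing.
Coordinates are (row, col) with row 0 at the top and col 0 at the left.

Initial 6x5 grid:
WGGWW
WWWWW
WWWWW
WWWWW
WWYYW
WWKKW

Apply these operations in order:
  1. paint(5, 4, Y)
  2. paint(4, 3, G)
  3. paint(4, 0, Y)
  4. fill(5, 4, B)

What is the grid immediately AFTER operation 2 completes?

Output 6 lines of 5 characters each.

After op 1 paint(5,4,Y):
WGGWW
WWWWW
WWWWW
WWWWW
WWYYW
WWKKY
After op 2 paint(4,3,G):
WGGWW
WWWWW
WWWWW
WWWWW
WWYGW
WWKKY

Answer: WGGWW
WWWWW
WWWWW
WWWWW
WWYGW
WWKKY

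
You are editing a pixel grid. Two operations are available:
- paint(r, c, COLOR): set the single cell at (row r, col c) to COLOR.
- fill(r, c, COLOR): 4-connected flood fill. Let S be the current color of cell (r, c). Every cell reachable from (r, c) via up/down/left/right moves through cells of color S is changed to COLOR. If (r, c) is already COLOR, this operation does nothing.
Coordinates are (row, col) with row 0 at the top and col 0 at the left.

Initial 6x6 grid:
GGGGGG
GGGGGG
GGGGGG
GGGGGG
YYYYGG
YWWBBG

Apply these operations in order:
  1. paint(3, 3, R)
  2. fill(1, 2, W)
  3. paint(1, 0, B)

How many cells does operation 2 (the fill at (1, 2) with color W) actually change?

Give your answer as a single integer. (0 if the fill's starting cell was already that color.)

Answer: 26

Derivation:
After op 1 paint(3,3,R):
GGGGGG
GGGGGG
GGGGGG
GGGRGG
YYYYGG
YWWBBG
After op 2 fill(1,2,W) [26 cells changed]:
WWWWWW
WWWWWW
WWWWWW
WWWRWW
YYYYWW
YWWBBW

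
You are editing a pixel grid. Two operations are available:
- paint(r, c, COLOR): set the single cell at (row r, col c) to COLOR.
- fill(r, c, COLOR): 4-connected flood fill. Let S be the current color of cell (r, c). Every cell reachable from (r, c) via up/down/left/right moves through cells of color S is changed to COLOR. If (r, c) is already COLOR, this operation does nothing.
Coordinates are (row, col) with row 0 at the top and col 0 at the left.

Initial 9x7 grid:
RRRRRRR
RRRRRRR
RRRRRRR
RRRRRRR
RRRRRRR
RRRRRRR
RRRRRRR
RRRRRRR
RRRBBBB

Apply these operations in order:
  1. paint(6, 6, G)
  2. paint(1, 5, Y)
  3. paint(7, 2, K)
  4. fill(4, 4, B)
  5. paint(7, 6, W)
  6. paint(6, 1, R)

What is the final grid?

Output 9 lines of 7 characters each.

After op 1 paint(6,6,G):
RRRRRRR
RRRRRRR
RRRRRRR
RRRRRRR
RRRRRRR
RRRRRRR
RRRRRRG
RRRRRRR
RRRBBBB
After op 2 paint(1,5,Y):
RRRRRRR
RRRRRYR
RRRRRRR
RRRRRRR
RRRRRRR
RRRRRRR
RRRRRRG
RRRRRRR
RRRBBBB
After op 3 paint(7,2,K):
RRRRRRR
RRRRRYR
RRRRRRR
RRRRRRR
RRRRRRR
RRRRRRR
RRRRRRG
RRKRRRR
RRRBBBB
After op 4 fill(4,4,B) [56 cells changed]:
BBBBBBB
BBBBBYB
BBBBBBB
BBBBBBB
BBBBBBB
BBBBBBB
BBBBBBG
BBKBBBB
BBBBBBB
After op 5 paint(7,6,W):
BBBBBBB
BBBBBYB
BBBBBBB
BBBBBBB
BBBBBBB
BBBBBBB
BBBBBBG
BBKBBBW
BBBBBBB
After op 6 paint(6,1,R):
BBBBBBB
BBBBBYB
BBBBBBB
BBBBBBB
BBBBBBB
BBBBBBB
BRBBBBG
BBKBBBW
BBBBBBB

Answer: BBBBBBB
BBBBBYB
BBBBBBB
BBBBBBB
BBBBBBB
BBBBBBB
BRBBBBG
BBKBBBW
BBBBBBB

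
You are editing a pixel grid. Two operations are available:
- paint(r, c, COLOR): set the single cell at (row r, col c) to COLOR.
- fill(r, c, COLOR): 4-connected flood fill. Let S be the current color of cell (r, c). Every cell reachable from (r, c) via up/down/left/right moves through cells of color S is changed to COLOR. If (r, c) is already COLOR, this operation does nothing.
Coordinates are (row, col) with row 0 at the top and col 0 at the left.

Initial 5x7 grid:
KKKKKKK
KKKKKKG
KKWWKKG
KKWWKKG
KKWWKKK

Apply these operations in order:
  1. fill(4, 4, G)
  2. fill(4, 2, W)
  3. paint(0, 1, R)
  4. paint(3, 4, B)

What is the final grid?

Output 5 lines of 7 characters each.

After op 1 fill(4,4,G) [26 cells changed]:
GGGGGGG
GGGGGGG
GGWWGGG
GGWWGGG
GGWWGGG
After op 2 fill(4,2,W) [0 cells changed]:
GGGGGGG
GGGGGGG
GGWWGGG
GGWWGGG
GGWWGGG
After op 3 paint(0,1,R):
GRGGGGG
GGGGGGG
GGWWGGG
GGWWGGG
GGWWGGG
After op 4 paint(3,4,B):
GRGGGGG
GGGGGGG
GGWWGGG
GGWWBGG
GGWWGGG

Answer: GRGGGGG
GGGGGGG
GGWWGGG
GGWWBGG
GGWWGGG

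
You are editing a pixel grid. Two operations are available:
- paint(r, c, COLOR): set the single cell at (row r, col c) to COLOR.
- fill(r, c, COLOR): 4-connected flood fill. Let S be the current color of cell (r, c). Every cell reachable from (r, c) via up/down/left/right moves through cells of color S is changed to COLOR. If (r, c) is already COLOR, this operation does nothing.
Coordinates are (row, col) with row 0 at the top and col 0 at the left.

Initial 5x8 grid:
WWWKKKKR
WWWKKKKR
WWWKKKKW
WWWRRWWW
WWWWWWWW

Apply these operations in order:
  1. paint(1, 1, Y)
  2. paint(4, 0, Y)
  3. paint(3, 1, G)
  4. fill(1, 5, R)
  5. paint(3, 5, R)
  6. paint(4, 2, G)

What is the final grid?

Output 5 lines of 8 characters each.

Answer: WWWRRRRR
WYWRRRRR
WWWRRRRW
WGWRRRWW
YWGWWWWW

Derivation:
After op 1 paint(1,1,Y):
WWWKKKKR
WYWKKKKR
WWWKKKKW
WWWRRWWW
WWWWWWWW
After op 2 paint(4,0,Y):
WWWKKKKR
WYWKKKKR
WWWKKKKW
WWWRRWWW
YWWWWWWW
After op 3 paint(3,1,G):
WWWKKKKR
WYWKKKKR
WWWKKKKW
WGWRRWWW
YWWWWWWW
After op 4 fill(1,5,R) [12 cells changed]:
WWWRRRRR
WYWRRRRR
WWWRRRRW
WGWRRWWW
YWWWWWWW
After op 5 paint(3,5,R):
WWWRRRRR
WYWRRRRR
WWWRRRRW
WGWRRRWW
YWWWWWWW
After op 6 paint(4,2,G):
WWWRRRRR
WYWRRRRR
WWWRRRRW
WGWRRRWW
YWGWWWWW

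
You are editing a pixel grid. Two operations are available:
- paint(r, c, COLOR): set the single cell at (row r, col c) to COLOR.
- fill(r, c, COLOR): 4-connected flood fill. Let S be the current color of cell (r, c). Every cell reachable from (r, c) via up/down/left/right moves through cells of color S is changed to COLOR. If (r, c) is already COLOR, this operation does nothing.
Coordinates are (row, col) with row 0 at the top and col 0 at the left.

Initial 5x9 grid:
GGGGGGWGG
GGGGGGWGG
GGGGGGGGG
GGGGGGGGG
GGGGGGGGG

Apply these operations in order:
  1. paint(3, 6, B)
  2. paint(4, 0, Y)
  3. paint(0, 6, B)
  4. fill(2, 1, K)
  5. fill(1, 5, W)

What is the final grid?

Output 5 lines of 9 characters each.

Answer: WWWWWWBWW
WWWWWWWWW
WWWWWWWWW
WWWWWWBWW
YWWWWWWWW

Derivation:
After op 1 paint(3,6,B):
GGGGGGWGG
GGGGGGWGG
GGGGGGGGG
GGGGGGBGG
GGGGGGGGG
After op 2 paint(4,0,Y):
GGGGGGWGG
GGGGGGWGG
GGGGGGGGG
GGGGGGBGG
YGGGGGGGG
After op 3 paint(0,6,B):
GGGGGGBGG
GGGGGGWGG
GGGGGGGGG
GGGGGGBGG
YGGGGGGGG
After op 4 fill(2,1,K) [41 cells changed]:
KKKKKKBKK
KKKKKKWKK
KKKKKKKKK
KKKKKKBKK
YKKKKKKKK
After op 5 fill(1,5,W) [41 cells changed]:
WWWWWWBWW
WWWWWWWWW
WWWWWWWWW
WWWWWWBWW
YWWWWWWWW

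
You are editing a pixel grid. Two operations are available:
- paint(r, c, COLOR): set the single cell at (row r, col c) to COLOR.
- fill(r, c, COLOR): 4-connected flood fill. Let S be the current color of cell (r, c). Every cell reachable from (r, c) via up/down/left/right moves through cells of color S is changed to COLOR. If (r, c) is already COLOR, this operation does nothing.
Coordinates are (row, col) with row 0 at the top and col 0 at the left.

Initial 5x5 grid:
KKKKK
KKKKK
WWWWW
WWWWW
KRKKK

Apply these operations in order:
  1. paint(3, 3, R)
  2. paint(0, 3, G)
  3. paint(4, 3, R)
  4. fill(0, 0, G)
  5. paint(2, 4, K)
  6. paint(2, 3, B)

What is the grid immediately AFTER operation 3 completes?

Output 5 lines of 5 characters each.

After op 1 paint(3,3,R):
KKKKK
KKKKK
WWWWW
WWWRW
KRKKK
After op 2 paint(0,3,G):
KKKGK
KKKKK
WWWWW
WWWRW
KRKKK
After op 3 paint(4,3,R):
KKKGK
KKKKK
WWWWW
WWWRW
KRKRK

Answer: KKKGK
KKKKK
WWWWW
WWWRW
KRKRK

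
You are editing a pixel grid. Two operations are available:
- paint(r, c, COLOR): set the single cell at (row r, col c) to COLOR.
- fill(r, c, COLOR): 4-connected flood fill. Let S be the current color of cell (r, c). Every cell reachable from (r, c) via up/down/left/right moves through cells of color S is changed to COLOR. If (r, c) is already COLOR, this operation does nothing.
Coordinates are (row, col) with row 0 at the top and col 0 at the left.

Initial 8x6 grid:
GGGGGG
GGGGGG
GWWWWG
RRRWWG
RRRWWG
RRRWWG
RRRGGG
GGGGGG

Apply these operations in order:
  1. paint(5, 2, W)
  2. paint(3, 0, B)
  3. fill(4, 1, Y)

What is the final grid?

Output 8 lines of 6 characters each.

Answer: GGGGGG
GGGGGG
GWWWWG
BYYWWG
YYYWWG
YYWWWG
YYYGGG
GGGGGG

Derivation:
After op 1 paint(5,2,W):
GGGGGG
GGGGGG
GWWWWG
RRRWWG
RRRWWG
RRWWWG
RRRGGG
GGGGGG
After op 2 paint(3,0,B):
GGGGGG
GGGGGG
GWWWWG
BRRWWG
RRRWWG
RRWWWG
RRRGGG
GGGGGG
After op 3 fill(4,1,Y) [10 cells changed]:
GGGGGG
GGGGGG
GWWWWG
BYYWWG
YYYWWG
YYWWWG
YYYGGG
GGGGGG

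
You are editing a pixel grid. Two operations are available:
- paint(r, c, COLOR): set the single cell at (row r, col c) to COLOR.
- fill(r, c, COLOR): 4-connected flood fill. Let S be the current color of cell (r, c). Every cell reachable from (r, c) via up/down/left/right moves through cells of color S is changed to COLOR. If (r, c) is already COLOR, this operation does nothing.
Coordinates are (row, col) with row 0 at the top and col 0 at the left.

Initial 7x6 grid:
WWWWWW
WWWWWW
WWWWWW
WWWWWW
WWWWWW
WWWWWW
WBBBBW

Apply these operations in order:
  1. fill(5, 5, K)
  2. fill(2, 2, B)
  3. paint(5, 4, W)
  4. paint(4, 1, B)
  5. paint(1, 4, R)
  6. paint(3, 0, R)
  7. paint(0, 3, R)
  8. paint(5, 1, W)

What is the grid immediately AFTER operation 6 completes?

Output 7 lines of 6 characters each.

Answer: BBBBBB
BBBBRB
BBBBBB
RBBBBB
BBBBBB
BBBBWB
BBBBBB

Derivation:
After op 1 fill(5,5,K) [38 cells changed]:
KKKKKK
KKKKKK
KKKKKK
KKKKKK
KKKKKK
KKKKKK
KBBBBK
After op 2 fill(2,2,B) [38 cells changed]:
BBBBBB
BBBBBB
BBBBBB
BBBBBB
BBBBBB
BBBBBB
BBBBBB
After op 3 paint(5,4,W):
BBBBBB
BBBBBB
BBBBBB
BBBBBB
BBBBBB
BBBBWB
BBBBBB
After op 4 paint(4,1,B):
BBBBBB
BBBBBB
BBBBBB
BBBBBB
BBBBBB
BBBBWB
BBBBBB
After op 5 paint(1,4,R):
BBBBBB
BBBBRB
BBBBBB
BBBBBB
BBBBBB
BBBBWB
BBBBBB
After op 6 paint(3,0,R):
BBBBBB
BBBBRB
BBBBBB
RBBBBB
BBBBBB
BBBBWB
BBBBBB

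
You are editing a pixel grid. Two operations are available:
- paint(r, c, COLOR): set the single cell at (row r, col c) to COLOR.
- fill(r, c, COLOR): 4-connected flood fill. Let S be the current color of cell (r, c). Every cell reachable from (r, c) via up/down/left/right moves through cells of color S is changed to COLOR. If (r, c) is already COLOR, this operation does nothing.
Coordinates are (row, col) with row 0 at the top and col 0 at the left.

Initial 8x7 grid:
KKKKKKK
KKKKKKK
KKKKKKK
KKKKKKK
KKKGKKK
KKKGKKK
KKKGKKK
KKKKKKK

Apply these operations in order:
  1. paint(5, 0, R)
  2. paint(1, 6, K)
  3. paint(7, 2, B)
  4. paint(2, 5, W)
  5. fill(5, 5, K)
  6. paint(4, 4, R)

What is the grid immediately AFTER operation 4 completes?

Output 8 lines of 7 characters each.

After op 1 paint(5,0,R):
KKKKKKK
KKKKKKK
KKKKKKK
KKKKKKK
KKKGKKK
RKKGKKK
KKKGKKK
KKKKKKK
After op 2 paint(1,6,K):
KKKKKKK
KKKKKKK
KKKKKKK
KKKKKKK
KKKGKKK
RKKGKKK
KKKGKKK
KKKKKKK
After op 3 paint(7,2,B):
KKKKKKK
KKKKKKK
KKKKKKK
KKKKKKK
KKKGKKK
RKKGKKK
KKKGKKK
KKBKKKK
After op 4 paint(2,5,W):
KKKKKKK
KKKKKKK
KKKKKWK
KKKKKKK
KKKGKKK
RKKGKKK
KKKGKKK
KKBKKKK

Answer: KKKKKKK
KKKKKKK
KKKKKWK
KKKKKKK
KKKGKKK
RKKGKKK
KKKGKKK
KKBKKKK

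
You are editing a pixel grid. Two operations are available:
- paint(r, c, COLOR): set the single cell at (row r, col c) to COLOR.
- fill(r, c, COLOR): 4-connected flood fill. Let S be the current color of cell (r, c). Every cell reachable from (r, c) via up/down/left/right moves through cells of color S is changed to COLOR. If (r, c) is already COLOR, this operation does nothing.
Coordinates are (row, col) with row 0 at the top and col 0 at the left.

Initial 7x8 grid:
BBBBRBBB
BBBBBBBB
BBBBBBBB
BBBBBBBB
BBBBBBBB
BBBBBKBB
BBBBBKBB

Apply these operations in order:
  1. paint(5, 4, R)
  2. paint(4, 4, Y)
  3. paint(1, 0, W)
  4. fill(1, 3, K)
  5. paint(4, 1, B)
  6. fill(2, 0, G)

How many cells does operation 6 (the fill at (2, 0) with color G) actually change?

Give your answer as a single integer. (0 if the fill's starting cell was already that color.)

After op 1 paint(5,4,R):
BBBBRBBB
BBBBBBBB
BBBBBBBB
BBBBBBBB
BBBBBBBB
BBBBRKBB
BBBBBKBB
After op 2 paint(4,4,Y):
BBBBRBBB
BBBBBBBB
BBBBBBBB
BBBBBBBB
BBBBYBBB
BBBBRKBB
BBBBBKBB
After op 3 paint(1,0,W):
BBBBRBBB
WBBBBBBB
BBBBBBBB
BBBBBBBB
BBBBYBBB
BBBBRKBB
BBBBBKBB
After op 4 fill(1,3,K) [50 cells changed]:
KKKKRKKK
WKKKKKKK
KKKKKKKK
KKKKKKKK
KKKKYKKK
KKKKRKKK
KKKKKKKK
After op 5 paint(4,1,B):
KKKKRKKK
WKKKKKKK
KKKKKKKK
KKKKKKKK
KBKKYKKK
KKKKRKKK
KKKKKKKK
After op 6 fill(2,0,G) [51 cells changed]:
GGGGRGGG
WGGGGGGG
GGGGGGGG
GGGGGGGG
GBGGYGGG
GGGGRGGG
GGGGGGGG

Answer: 51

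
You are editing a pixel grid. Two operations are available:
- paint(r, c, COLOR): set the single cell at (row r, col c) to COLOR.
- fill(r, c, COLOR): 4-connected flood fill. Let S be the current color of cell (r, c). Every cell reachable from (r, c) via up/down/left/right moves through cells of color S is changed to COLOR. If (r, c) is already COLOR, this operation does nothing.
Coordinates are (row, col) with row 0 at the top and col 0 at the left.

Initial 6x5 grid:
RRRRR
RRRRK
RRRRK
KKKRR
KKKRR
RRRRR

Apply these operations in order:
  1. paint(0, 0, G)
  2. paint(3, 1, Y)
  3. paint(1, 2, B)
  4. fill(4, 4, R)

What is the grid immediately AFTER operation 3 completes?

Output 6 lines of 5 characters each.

Answer: GRRRR
RRBRK
RRRRK
KYKRR
KKKRR
RRRRR

Derivation:
After op 1 paint(0,0,G):
GRRRR
RRRRK
RRRRK
KKKRR
KKKRR
RRRRR
After op 2 paint(3,1,Y):
GRRRR
RRRRK
RRRRK
KYKRR
KKKRR
RRRRR
After op 3 paint(1,2,B):
GRRRR
RRBRK
RRRRK
KYKRR
KKKRR
RRRRR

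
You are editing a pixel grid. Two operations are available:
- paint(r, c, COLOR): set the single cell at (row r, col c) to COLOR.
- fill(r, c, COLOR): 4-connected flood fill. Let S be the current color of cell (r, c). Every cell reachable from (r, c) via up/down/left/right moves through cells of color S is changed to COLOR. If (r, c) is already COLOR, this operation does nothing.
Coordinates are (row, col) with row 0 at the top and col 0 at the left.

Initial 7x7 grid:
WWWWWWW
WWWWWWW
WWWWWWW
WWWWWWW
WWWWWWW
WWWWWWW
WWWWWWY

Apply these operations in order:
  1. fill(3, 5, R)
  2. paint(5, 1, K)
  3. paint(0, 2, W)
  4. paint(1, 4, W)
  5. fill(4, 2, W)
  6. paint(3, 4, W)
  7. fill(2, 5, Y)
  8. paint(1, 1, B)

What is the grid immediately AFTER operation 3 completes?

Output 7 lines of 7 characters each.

Answer: RRWRRRR
RRRRRRR
RRRRRRR
RRRRRRR
RRRRRRR
RKRRRRR
RRRRRRY

Derivation:
After op 1 fill(3,5,R) [48 cells changed]:
RRRRRRR
RRRRRRR
RRRRRRR
RRRRRRR
RRRRRRR
RRRRRRR
RRRRRRY
After op 2 paint(5,1,K):
RRRRRRR
RRRRRRR
RRRRRRR
RRRRRRR
RRRRRRR
RKRRRRR
RRRRRRY
After op 3 paint(0,2,W):
RRWRRRR
RRRRRRR
RRRRRRR
RRRRRRR
RRRRRRR
RKRRRRR
RRRRRRY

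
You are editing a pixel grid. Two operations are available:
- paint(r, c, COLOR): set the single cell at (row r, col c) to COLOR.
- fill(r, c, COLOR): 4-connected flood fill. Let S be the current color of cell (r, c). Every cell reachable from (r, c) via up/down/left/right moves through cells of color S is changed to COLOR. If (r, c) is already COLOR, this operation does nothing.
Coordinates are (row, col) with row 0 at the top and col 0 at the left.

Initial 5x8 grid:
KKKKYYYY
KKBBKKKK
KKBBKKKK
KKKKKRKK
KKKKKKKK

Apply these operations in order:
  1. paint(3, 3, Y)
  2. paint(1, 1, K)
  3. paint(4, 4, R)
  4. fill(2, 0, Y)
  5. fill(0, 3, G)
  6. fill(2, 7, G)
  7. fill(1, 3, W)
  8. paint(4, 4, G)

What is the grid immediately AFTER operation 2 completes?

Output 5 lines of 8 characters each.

Answer: KKKKYYYY
KKBBKKKK
KKBBKKKK
KKKYKRKK
KKKKKKKK

Derivation:
After op 1 paint(3,3,Y):
KKKKYYYY
KKBBKKKK
KKBBKKKK
KKKYKRKK
KKKKKKKK
After op 2 paint(1,1,K):
KKKKYYYY
KKBBKKKK
KKBBKKKK
KKKYKRKK
KKKKKKKK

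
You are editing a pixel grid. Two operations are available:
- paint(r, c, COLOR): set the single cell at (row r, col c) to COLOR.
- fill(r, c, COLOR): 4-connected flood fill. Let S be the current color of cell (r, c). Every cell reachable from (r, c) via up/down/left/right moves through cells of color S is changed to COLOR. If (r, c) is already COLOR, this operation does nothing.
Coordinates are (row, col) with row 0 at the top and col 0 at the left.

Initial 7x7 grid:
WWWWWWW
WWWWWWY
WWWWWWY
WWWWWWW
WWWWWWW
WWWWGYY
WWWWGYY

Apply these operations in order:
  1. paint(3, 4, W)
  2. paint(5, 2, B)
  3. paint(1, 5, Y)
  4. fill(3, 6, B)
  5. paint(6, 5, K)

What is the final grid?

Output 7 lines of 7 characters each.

After op 1 paint(3,4,W):
WWWWWWW
WWWWWWY
WWWWWWY
WWWWWWW
WWWWWWW
WWWWGYY
WWWWGYY
After op 2 paint(5,2,B):
WWWWWWW
WWWWWWY
WWWWWWY
WWWWWWW
WWWWWWW
WWBWGYY
WWWWGYY
After op 3 paint(1,5,Y):
WWWWWWW
WWWWWYY
WWWWWWY
WWWWWWW
WWWWWWW
WWBWGYY
WWWWGYY
After op 4 fill(3,6,B) [39 cells changed]:
BBBBBBB
BBBBBYY
BBBBBBY
BBBBBBB
BBBBBBB
BBBBGYY
BBBBGYY
After op 5 paint(6,5,K):
BBBBBBB
BBBBBYY
BBBBBBY
BBBBBBB
BBBBBBB
BBBBGYY
BBBBGKY

Answer: BBBBBBB
BBBBBYY
BBBBBBY
BBBBBBB
BBBBBBB
BBBBGYY
BBBBGKY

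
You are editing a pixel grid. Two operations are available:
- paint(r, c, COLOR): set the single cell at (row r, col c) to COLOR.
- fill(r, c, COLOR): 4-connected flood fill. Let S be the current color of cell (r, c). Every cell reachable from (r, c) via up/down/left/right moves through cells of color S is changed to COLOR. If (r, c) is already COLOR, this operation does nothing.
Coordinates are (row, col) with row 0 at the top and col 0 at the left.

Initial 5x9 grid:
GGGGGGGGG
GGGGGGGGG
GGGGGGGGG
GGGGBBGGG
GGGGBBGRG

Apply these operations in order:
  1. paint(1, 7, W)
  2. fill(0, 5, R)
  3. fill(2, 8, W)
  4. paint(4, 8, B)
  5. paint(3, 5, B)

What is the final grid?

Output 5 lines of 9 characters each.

Answer: WWWWWWWWW
WWWWWWWWW
WWWWWWWWW
WWWWBBWWW
WWWWBBWWB

Derivation:
After op 1 paint(1,7,W):
GGGGGGGGG
GGGGGGGWG
GGGGGGGGG
GGGGBBGGG
GGGGBBGRG
After op 2 fill(0,5,R) [39 cells changed]:
RRRRRRRRR
RRRRRRRWR
RRRRRRRRR
RRRRBBRRR
RRRRBBRRR
After op 3 fill(2,8,W) [40 cells changed]:
WWWWWWWWW
WWWWWWWWW
WWWWWWWWW
WWWWBBWWW
WWWWBBWWW
After op 4 paint(4,8,B):
WWWWWWWWW
WWWWWWWWW
WWWWWWWWW
WWWWBBWWW
WWWWBBWWB
After op 5 paint(3,5,B):
WWWWWWWWW
WWWWWWWWW
WWWWWWWWW
WWWWBBWWW
WWWWBBWWB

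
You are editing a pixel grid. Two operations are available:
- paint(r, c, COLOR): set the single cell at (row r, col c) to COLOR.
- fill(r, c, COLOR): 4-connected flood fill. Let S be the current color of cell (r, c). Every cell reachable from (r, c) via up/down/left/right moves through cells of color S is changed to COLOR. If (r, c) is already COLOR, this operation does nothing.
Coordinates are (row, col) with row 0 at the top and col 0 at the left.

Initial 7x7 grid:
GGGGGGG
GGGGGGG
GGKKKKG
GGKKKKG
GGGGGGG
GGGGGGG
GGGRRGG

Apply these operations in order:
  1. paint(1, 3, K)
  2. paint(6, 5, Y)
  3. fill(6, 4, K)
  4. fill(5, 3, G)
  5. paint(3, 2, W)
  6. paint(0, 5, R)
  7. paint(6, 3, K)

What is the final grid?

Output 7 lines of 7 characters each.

After op 1 paint(1,3,K):
GGGGGGG
GGGKGGG
GGKKKKG
GGKKKKG
GGGGGGG
GGGGGGG
GGGRRGG
After op 2 paint(6,5,Y):
GGGGGGG
GGGKGGG
GGKKKKG
GGKKKKG
GGGGGGG
GGGGGGG
GGGRRYG
After op 3 fill(6,4,K) [2 cells changed]:
GGGGGGG
GGGKGGG
GGKKKKG
GGKKKKG
GGGGGGG
GGGGGGG
GGGKKYG
After op 4 fill(5,3,G) [0 cells changed]:
GGGGGGG
GGGKGGG
GGKKKKG
GGKKKKG
GGGGGGG
GGGGGGG
GGGKKYG
After op 5 paint(3,2,W):
GGGGGGG
GGGKGGG
GGKKKKG
GGWKKKG
GGGGGGG
GGGGGGG
GGGKKYG
After op 6 paint(0,5,R):
GGGGGRG
GGGKGGG
GGKKKKG
GGWKKKG
GGGGGGG
GGGGGGG
GGGKKYG
After op 7 paint(6,3,K):
GGGGGRG
GGGKGGG
GGKKKKG
GGWKKKG
GGGGGGG
GGGGGGG
GGGKKYG

Answer: GGGGGRG
GGGKGGG
GGKKKKG
GGWKKKG
GGGGGGG
GGGGGGG
GGGKKYG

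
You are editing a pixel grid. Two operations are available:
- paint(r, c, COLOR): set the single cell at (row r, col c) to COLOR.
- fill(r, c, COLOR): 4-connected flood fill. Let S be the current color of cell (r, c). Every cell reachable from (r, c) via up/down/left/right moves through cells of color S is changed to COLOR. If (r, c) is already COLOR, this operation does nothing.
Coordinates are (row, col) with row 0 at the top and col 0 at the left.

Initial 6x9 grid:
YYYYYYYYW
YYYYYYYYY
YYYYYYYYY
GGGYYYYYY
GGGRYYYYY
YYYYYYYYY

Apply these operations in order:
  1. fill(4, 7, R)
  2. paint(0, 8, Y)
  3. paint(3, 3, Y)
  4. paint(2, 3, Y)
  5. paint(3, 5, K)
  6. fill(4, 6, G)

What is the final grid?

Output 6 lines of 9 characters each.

After op 1 fill(4,7,R) [46 cells changed]:
RRRRRRRRW
RRRRRRRRR
RRRRRRRRR
GGGRRRRRR
GGGRRRRRR
RRRRRRRRR
After op 2 paint(0,8,Y):
RRRRRRRRY
RRRRRRRRR
RRRRRRRRR
GGGRRRRRR
GGGRRRRRR
RRRRRRRRR
After op 3 paint(3,3,Y):
RRRRRRRRY
RRRRRRRRR
RRRRRRRRR
GGGYRRRRR
GGGRRRRRR
RRRRRRRRR
After op 4 paint(2,3,Y):
RRRRRRRRY
RRRRRRRRR
RRRYRRRRR
GGGYRRRRR
GGGRRRRRR
RRRRRRRRR
After op 5 paint(3,5,K):
RRRRRRRRY
RRRRRRRRR
RRRYRRRRR
GGGYRKRRR
GGGRRRRRR
RRRRRRRRR
After op 6 fill(4,6,G) [44 cells changed]:
GGGGGGGGY
GGGGGGGGG
GGGYGGGGG
GGGYGKGGG
GGGGGGGGG
GGGGGGGGG

Answer: GGGGGGGGY
GGGGGGGGG
GGGYGGGGG
GGGYGKGGG
GGGGGGGGG
GGGGGGGGG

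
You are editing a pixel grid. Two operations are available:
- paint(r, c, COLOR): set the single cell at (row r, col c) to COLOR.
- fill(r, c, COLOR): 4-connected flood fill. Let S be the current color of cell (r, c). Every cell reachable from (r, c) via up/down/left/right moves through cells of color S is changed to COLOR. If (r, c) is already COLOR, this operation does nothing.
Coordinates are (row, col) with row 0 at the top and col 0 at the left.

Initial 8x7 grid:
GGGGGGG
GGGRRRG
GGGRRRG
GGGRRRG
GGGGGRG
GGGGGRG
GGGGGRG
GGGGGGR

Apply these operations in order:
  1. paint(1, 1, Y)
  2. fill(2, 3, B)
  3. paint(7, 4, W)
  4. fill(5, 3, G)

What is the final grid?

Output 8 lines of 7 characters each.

After op 1 paint(1,1,Y):
GGGGGGG
GYGRRRG
GGGRRRG
GGGRRRG
GGGGGRG
GGGGGRG
GGGGGRG
GGGGGGR
After op 2 fill(2,3,B) [12 cells changed]:
GGGGGGG
GYGBBBG
GGGBBBG
GGGBBBG
GGGGGBG
GGGGGBG
GGGGGBG
GGGGGGR
After op 3 paint(7,4,W):
GGGGGGG
GYGBBBG
GGGBBBG
GGGBBBG
GGGGGBG
GGGGGBG
GGGGGBG
GGGGWGR
After op 4 fill(5,3,G) [0 cells changed]:
GGGGGGG
GYGBBBG
GGGBBBG
GGGBBBG
GGGGGBG
GGGGGBG
GGGGGBG
GGGGWGR

Answer: GGGGGGG
GYGBBBG
GGGBBBG
GGGBBBG
GGGGGBG
GGGGGBG
GGGGGBG
GGGGWGR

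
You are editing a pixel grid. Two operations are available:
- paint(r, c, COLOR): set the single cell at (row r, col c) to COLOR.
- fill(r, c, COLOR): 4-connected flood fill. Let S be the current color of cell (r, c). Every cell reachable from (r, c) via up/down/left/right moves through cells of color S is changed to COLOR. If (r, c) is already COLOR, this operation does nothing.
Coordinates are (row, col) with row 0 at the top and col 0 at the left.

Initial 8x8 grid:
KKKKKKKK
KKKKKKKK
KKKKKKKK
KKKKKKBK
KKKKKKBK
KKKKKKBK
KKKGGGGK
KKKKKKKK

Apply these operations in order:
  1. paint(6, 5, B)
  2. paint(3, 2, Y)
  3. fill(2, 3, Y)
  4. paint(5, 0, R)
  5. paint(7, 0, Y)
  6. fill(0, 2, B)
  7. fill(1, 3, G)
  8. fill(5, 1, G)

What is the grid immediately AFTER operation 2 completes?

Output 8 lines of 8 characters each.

After op 1 paint(6,5,B):
KKKKKKKK
KKKKKKKK
KKKKKKKK
KKKKKKBK
KKKKKKBK
KKKKKKBK
KKKGGBGK
KKKKKKKK
After op 2 paint(3,2,Y):
KKKKKKKK
KKKKKKKK
KKKKKKKK
KKYKKKBK
KKKKKKBK
KKKKKKBK
KKKGGBGK
KKKKKKKK

Answer: KKKKKKKK
KKKKKKKK
KKKKKKKK
KKYKKKBK
KKKKKKBK
KKKKKKBK
KKKGGBGK
KKKKKKKK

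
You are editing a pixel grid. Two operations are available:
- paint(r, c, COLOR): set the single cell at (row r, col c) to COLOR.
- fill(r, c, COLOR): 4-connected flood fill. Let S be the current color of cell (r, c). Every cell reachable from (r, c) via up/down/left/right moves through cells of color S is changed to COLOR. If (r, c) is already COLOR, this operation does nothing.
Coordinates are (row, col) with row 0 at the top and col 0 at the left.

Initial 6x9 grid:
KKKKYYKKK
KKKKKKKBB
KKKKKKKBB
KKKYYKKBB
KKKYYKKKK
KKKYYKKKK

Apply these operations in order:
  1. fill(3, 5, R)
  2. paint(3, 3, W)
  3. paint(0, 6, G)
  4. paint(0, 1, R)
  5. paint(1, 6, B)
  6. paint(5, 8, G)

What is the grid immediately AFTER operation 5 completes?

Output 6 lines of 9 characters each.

Answer: RRRRYYGRR
RRRRRRBBB
RRRRRRRBB
RRRWYRRBB
RRRYYRRRR
RRRYYRRRR

Derivation:
After op 1 fill(3,5,R) [40 cells changed]:
RRRRYYRRR
RRRRRRRBB
RRRRRRRBB
RRRYYRRBB
RRRYYRRRR
RRRYYRRRR
After op 2 paint(3,3,W):
RRRRYYRRR
RRRRRRRBB
RRRRRRRBB
RRRWYRRBB
RRRYYRRRR
RRRYYRRRR
After op 3 paint(0,6,G):
RRRRYYGRR
RRRRRRRBB
RRRRRRRBB
RRRWYRRBB
RRRYYRRRR
RRRYYRRRR
After op 4 paint(0,1,R):
RRRRYYGRR
RRRRRRRBB
RRRRRRRBB
RRRWYRRBB
RRRYYRRRR
RRRYYRRRR
After op 5 paint(1,6,B):
RRRRYYGRR
RRRRRRBBB
RRRRRRRBB
RRRWYRRBB
RRRYYRRRR
RRRYYRRRR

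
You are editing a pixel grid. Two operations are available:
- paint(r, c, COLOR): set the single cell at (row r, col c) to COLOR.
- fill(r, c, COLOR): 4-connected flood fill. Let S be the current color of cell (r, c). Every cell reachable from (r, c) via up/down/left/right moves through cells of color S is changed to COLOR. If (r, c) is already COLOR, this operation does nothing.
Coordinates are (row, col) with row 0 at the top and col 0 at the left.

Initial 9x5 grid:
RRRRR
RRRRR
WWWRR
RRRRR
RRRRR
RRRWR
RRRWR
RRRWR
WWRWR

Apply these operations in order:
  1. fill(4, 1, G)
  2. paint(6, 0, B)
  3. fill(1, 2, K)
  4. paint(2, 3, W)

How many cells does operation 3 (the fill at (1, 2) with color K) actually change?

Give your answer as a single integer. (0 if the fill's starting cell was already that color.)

Answer: 35

Derivation:
After op 1 fill(4,1,G) [36 cells changed]:
GGGGG
GGGGG
WWWGG
GGGGG
GGGGG
GGGWG
GGGWG
GGGWG
WWGWG
After op 2 paint(6,0,B):
GGGGG
GGGGG
WWWGG
GGGGG
GGGGG
GGGWG
BGGWG
GGGWG
WWGWG
After op 3 fill(1,2,K) [35 cells changed]:
KKKKK
KKKKK
WWWKK
KKKKK
KKKKK
KKKWK
BKKWK
KKKWK
WWKWK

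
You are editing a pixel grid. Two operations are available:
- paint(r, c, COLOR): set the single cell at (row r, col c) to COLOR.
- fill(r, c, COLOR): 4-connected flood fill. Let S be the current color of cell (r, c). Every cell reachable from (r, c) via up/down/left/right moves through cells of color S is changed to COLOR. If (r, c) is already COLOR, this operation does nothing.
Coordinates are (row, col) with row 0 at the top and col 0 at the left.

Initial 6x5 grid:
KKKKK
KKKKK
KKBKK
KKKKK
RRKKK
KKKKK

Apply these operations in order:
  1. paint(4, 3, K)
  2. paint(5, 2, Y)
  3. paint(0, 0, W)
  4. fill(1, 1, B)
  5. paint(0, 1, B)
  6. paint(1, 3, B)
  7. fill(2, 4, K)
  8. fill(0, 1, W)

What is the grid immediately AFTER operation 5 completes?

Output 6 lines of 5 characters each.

After op 1 paint(4,3,K):
KKKKK
KKKKK
KKBKK
KKKKK
RRKKK
KKKKK
After op 2 paint(5,2,Y):
KKKKK
KKKKK
KKBKK
KKKKK
RRKKK
KKYKK
After op 3 paint(0,0,W):
WKKKK
KKKKK
KKBKK
KKKKK
RRKKK
KKYKK
After op 4 fill(1,1,B) [23 cells changed]:
WBBBB
BBBBB
BBBBB
BBBBB
RRBBB
KKYBB
After op 5 paint(0,1,B):
WBBBB
BBBBB
BBBBB
BBBBB
RRBBB
KKYBB

Answer: WBBBB
BBBBB
BBBBB
BBBBB
RRBBB
KKYBB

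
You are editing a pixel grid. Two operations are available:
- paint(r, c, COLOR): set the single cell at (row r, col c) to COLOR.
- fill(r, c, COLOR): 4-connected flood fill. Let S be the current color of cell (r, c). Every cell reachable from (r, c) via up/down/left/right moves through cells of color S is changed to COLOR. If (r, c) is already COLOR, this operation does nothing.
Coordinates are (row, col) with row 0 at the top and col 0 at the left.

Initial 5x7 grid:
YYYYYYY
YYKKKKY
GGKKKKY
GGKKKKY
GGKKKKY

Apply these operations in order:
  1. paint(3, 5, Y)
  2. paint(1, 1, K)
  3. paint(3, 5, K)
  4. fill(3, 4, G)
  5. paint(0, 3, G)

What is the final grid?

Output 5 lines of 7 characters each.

Answer: YYYGYYY
YGGGGGY
GGGGGGY
GGGGGGY
GGGGGGY

Derivation:
After op 1 paint(3,5,Y):
YYYYYYY
YYKKKKY
GGKKKKY
GGKKKYY
GGKKKKY
After op 2 paint(1,1,K):
YYYYYYY
YKKKKKY
GGKKKKY
GGKKKYY
GGKKKKY
After op 3 paint(3,5,K):
YYYYYYY
YKKKKKY
GGKKKKY
GGKKKKY
GGKKKKY
After op 4 fill(3,4,G) [17 cells changed]:
YYYYYYY
YGGGGGY
GGGGGGY
GGGGGGY
GGGGGGY
After op 5 paint(0,3,G):
YYYGYYY
YGGGGGY
GGGGGGY
GGGGGGY
GGGGGGY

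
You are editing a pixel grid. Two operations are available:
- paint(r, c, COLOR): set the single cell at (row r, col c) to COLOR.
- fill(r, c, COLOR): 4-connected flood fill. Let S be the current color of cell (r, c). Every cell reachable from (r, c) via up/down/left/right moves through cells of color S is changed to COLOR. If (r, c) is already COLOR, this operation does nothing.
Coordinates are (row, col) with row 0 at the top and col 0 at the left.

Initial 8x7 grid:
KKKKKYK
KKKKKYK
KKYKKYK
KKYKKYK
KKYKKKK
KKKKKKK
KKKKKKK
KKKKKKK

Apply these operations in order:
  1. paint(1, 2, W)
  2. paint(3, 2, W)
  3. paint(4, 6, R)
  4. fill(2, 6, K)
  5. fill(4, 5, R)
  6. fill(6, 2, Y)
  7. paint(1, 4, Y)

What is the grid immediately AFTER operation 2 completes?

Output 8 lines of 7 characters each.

Answer: KKKKKYK
KKWKKYK
KKYKKYK
KKWKKYK
KKYKKKK
KKKKKKK
KKKKKKK
KKKKKKK

Derivation:
After op 1 paint(1,2,W):
KKKKKYK
KKWKKYK
KKYKKYK
KKYKKYK
KKYKKKK
KKKKKKK
KKKKKKK
KKKKKKK
After op 2 paint(3,2,W):
KKKKKYK
KKWKKYK
KKYKKYK
KKWKKYK
KKYKKKK
KKKKKKK
KKKKKKK
KKKKKKK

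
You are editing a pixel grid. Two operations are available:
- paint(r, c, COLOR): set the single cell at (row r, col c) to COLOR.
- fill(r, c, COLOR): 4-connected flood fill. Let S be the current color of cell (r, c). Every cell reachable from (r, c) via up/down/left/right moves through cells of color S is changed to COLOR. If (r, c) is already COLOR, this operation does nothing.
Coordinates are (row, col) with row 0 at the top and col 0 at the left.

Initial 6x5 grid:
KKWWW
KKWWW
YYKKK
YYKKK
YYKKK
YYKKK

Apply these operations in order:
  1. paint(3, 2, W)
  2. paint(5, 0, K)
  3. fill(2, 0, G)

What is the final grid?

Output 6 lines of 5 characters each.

After op 1 paint(3,2,W):
KKWWW
KKWWW
YYKKK
YYWKK
YYKKK
YYKKK
After op 2 paint(5,0,K):
KKWWW
KKWWW
YYKKK
YYWKK
YYKKK
KYKKK
After op 3 fill(2,0,G) [7 cells changed]:
KKWWW
KKWWW
GGKKK
GGWKK
GGKKK
KGKKK

Answer: KKWWW
KKWWW
GGKKK
GGWKK
GGKKK
KGKKK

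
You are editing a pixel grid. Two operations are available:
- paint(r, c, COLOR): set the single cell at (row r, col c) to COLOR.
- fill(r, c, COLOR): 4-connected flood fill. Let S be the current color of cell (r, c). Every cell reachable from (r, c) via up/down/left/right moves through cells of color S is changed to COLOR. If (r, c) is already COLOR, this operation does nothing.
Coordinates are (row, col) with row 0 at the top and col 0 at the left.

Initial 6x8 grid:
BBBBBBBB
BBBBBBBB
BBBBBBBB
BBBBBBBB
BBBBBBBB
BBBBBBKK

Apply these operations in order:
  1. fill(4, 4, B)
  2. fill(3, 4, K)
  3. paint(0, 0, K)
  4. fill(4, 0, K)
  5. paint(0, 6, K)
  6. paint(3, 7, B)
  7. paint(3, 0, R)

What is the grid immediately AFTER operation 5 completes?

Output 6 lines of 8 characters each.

After op 1 fill(4,4,B) [0 cells changed]:
BBBBBBBB
BBBBBBBB
BBBBBBBB
BBBBBBBB
BBBBBBBB
BBBBBBKK
After op 2 fill(3,4,K) [46 cells changed]:
KKKKKKKK
KKKKKKKK
KKKKKKKK
KKKKKKKK
KKKKKKKK
KKKKKKKK
After op 3 paint(0,0,K):
KKKKKKKK
KKKKKKKK
KKKKKKKK
KKKKKKKK
KKKKKKKK
KKKKKKKK
After op 4 fill(4,0,K) [0 cells changed]:
KKKKKKKK
KKKKKKKK
KKKKKKKK
KKKKKKKK
KKKKKKKK
KKKKKKKK
After op 5 paint(0,6,K):
KKKKKKKK
KKKKKKKK
KKKKKKKK
KKKKKKKK
KKKKKKKK
KKKKKKKK

Answer: KKKKKKKK
KKKKKKKK
KKKKKKKK
KKKKKKKK
KKKKKKKK
KKKKKKKK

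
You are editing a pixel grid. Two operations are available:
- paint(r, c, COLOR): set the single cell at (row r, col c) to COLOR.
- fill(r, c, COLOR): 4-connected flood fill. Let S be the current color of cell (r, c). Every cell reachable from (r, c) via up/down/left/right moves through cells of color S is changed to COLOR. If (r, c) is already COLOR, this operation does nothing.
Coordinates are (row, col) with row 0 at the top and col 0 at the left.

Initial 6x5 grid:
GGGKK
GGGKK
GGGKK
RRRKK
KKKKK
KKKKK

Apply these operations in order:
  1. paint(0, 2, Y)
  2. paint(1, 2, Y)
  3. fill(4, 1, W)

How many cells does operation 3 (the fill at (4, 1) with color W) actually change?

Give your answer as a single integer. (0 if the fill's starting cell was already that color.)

Answer: 18

Derivation:
After op 1 paint(0,2,Y):
GGYKK
GGGKK
GGGKK
RRRKK
KKKKK
KKKKK
After op 2 paint(1,2,Y):
GGYKK
GGYKK
GGGKK
RRRKK
KKKKK
KKKKK
After op 3 fill(4,1,W) [18 cells changed]:
GGYWW
GGYWW
GGGWW
RRRWW
WWWWW
WWWWW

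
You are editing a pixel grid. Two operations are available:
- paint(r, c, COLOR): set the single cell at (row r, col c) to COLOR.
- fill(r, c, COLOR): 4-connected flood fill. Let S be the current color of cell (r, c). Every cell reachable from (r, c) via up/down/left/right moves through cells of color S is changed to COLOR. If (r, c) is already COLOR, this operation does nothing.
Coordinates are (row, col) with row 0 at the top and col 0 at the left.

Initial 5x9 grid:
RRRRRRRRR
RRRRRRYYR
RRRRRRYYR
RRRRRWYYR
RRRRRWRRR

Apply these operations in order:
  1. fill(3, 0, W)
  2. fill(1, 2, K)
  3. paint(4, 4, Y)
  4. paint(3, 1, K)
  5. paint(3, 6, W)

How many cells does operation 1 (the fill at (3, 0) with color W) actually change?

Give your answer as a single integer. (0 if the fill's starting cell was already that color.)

After op 1 fill(3,0,W) [37 cells changed]:
WWWWWWWWW
WWWWWWYYW
WWWWWWYYW
WWWWWWYYW
WWWWWWWWW

Answer: 37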